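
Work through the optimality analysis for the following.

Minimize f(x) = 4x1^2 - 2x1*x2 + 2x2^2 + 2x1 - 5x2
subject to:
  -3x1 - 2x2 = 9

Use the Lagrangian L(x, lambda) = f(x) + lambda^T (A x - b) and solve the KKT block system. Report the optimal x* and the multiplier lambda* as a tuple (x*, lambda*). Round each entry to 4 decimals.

Form the Lagrangian:
  L(x, lambda) = (1/2) x^T Q x + c^T x + lambda^T (A x - b)
Stationarity (grad_x L = 0): Q x + c + A^T lambda = 0.
Primal feasibility: A x = b.

This gives the KKT block system:
  [ Q   A^T ] [ x     ]   [-c ]
  [ A    0  ] [ lambda ] = [ b ]

Solving the linear system:
  x*      = (-1.9783, -1.5326)
  lambda* = (-3.587)
  f(x*)   = 17.9946

x* = (-1.9783, -1.5326), lambda* = (-3.587)


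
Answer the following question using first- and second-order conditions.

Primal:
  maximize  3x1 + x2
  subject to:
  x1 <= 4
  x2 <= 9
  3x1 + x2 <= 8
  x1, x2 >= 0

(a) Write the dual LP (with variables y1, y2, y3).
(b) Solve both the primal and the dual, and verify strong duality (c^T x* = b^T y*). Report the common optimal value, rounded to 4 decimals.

The standard primal-dual pair for 'max c^T x s.t. A x <= b, x >= 0' is:
  Dual:  min b^T y  s.t.  A^T y >= c,  y >= 0.

So the dual LP is:
  minimize  4y1 + 9y2 + 8y3
  subject to:
    y1 + 3y3 >= 3
    y2 + y3 >= 1
    y1, y2, y3 >= 0

Solving the primal: x* = (2.6667, 0).
  primal value c^T x* = 8.
Solving the dual: y* = (0, 0, 1).
  dual value b^T y* = 8.
Strong duality: c^T x* = b^T y*. Confirmed.

8


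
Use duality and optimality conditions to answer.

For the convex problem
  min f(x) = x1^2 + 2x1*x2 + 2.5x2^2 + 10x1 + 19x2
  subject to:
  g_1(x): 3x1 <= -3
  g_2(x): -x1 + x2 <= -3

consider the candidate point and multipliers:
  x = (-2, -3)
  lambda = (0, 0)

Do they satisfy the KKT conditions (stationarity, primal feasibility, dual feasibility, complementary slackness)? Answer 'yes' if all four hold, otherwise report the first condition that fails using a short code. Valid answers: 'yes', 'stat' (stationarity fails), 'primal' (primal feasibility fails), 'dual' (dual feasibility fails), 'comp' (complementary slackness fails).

Gradient of f: grad f(x) = Q x + c = (0, 0)
Constraint values g_i(x) = a_i^T x - b_i:
  g_1((-2, -3)) = -3
  g_2((-2, -3)) = 2
Stationarity residual: grad f(x) + sum_i lambda_i a_i = (0, 0)
  -> stationarity OK
Primal feasibility (all g_i <= 0): FAILS
Dual feasibility (all lambda_i >= 0): OK
Complementary slackness (lambda_i * g_i(x) = 0 for all i): OK

Verdict: the first failing condition is primal_feasibility -> primal.

primal


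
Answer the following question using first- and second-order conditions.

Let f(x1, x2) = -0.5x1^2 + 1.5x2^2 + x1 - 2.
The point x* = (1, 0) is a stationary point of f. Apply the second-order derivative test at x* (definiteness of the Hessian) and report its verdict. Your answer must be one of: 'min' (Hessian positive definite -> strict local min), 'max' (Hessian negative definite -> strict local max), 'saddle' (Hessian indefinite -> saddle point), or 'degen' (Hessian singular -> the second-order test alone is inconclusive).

Compute the Hessian H = grad^2 f:
  H = [[-1, 0], [0, 3]]
Verify stationarity: grad f(x*) = H x* + g = (0, 0).
Eigenvalues of H: -1, 3.
Eigenvalues have mixed signs, so H is indefinite -> x* is a saddle point.

saddle


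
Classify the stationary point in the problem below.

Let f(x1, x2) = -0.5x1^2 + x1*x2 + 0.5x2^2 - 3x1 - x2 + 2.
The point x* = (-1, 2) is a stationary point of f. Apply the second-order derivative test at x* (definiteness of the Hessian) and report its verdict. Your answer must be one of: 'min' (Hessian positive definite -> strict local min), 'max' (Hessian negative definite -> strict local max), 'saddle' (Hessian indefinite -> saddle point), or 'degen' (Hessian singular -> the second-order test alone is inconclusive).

Compute the Hessian H = grad^2 f:
  H = [[-1, 1], [1, 1]]
Verify stationarity: grad f(x*) = H x* + g = (0, 0).
Eigenvalues of H: -1.4142, 1.4142.
Eigenvalues have mixed signs, so H is indefinite -> x* is a saddle point.

saddle


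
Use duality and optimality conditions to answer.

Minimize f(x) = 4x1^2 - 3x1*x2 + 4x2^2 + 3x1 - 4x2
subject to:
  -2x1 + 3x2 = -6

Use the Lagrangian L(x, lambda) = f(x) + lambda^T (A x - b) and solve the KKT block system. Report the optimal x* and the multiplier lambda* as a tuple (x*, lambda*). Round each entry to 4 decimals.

Form the Lagrangian:
  L(x, lambda) = (1/2) x^T Q x + c^T x + lambda^T (A x - b)
Stationarity (grad_x L = 0): Q x + c + A^T lambda = 0.
Primal feasibility: A x = b.

This gives the KKT block system:
  [ Q   A^T ] [ x     ]   [-c ]
  [ A    0  ] [ lambda ] = [ b ]

Solving the linear system:
  x*      = (0.5735, -1.6176)
  lambda* = (6.2206)
  f(x*)   = 22.7574

x* = (0.5735, -1.6176), lambda* = (6.2206)


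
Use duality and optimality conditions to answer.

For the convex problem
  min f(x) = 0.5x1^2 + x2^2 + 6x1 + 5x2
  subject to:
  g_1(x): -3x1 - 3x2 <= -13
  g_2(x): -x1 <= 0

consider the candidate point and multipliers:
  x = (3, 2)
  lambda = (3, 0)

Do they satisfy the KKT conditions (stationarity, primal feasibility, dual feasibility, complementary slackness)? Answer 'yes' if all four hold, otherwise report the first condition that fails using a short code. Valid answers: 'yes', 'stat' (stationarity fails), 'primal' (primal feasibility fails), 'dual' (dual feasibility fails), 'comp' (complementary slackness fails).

Gradient of f: grad f(x) = Q x + c = (9, 9)
Constraint values g_i(x) = a_i^T x - b_i:
  g_1((3, 2)) = -2
  g_2((3, 2)) = -3
Stationarity residual: grad f(x) + sum_i lambda_i a_i = (0, 0)
  -> stationarity OK
Primal feasibility (all g_i <= 0): OK
Dual feasibility (all lambda_i >= 0): OK
Complementary slackness (lambda_i * g_i(x) = 0 for all i): FAILS

Verdict: the first failing condition is complementary_slackness -> comp.

comp


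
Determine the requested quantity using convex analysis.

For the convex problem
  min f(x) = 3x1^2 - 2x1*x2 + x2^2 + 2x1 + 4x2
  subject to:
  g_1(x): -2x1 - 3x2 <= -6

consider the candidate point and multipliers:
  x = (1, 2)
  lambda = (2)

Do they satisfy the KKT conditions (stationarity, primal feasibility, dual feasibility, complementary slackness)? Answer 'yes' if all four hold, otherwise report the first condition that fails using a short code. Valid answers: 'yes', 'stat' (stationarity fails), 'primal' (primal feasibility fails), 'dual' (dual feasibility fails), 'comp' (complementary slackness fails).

Gradient of f: grad f(x) = Q x + c = (4, 6)
Constraint values g_i(x) = a_i^T x - b_i:
  g_1((1, 2)) = -2
Stationarity residual: grad f(x) + sum_i lambda_i a_i = (0, 0)
  -> stationarity OK
Primal feasibility (all g_i <= 0): OK
Dual feasibility (all lambda_i >= 0): OK
Complementary slackness (lambda_i * g_i(x) = 0 for all i): FAILS

Verdict: the first failing condition is complementary_slackness -> comp.

comp


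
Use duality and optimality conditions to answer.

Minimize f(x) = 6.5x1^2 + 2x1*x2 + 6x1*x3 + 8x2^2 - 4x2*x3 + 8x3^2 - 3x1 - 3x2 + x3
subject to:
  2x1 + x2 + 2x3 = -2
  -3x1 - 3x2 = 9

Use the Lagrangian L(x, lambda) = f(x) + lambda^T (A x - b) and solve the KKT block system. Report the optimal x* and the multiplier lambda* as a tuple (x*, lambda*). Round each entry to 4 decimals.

Form the Lagrangian:
  L(x, lambda) = (1/2) x^T Q x + c^T x + lambda^T (A x - b)
Stationarity (grad_x L = 0): Q x + c + A^T lambda = 0.
Primal feasibility: A x = b.

This gives the KKT block system:
  [ Q   A^T ] [ x     ]   [-c ]
  [ A    0  ] [ lambda ] = [ b ]

Solving the linear system:
  x*      = (-1.9211, -1.0789, 1.4605)
  lambda* = (-8.5789, -12.8421)
  f(x*)   = 54.4408

x* = (-1.9211, -1.0789, 1.4605), lambda* = (-8.5789, -12.8421)


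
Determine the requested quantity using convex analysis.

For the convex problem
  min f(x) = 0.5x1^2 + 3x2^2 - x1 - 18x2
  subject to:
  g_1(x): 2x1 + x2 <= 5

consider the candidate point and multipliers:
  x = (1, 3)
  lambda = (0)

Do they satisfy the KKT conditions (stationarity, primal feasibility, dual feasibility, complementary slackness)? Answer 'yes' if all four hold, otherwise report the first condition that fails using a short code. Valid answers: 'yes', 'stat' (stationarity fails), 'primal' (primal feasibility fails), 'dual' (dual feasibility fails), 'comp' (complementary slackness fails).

Gradient of f: grad f(x) = Q x + c = (0, 0)
Constraint values g_i(x) = a_i^T x - b_i:
  g_1((1, 3)) = 0
Stationarity residual: grad f(x) + sum_i lambda_i a_i = (0, 0)
  -> stationarity OK
Primal feasibility (all g_i <= 0): OK
Dual feasibility (all lambda_i >= 0): OK
Complementary slackness (lambda_i * g_i(x) = 0 for all i): OK

Verdict: yes, KKT holds.

yes


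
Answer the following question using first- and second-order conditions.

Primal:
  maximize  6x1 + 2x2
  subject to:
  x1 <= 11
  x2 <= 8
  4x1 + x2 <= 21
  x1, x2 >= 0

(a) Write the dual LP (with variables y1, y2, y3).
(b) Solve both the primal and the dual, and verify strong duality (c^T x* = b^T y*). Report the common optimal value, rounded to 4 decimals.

The standard primal-dual pair for 'max c^T x s.t. A x <= b, x >= 0' is:
  Dual:  min b^T y  s.t.  A^T y >= c,  y >= 0.

So the dual LP is:
  minimize  11y1 + 8y2 + 21y3
  subject to:
    y1 + 4y3 >= 6
    y2 + y3 >= 2
    y1, y2, y3 >= 0

Solving the primal: x* = (3.25, 8).
  primal value c^T x* = 35.5.
Solving the dual: y* = (0, 0.5, 1.5).
  dual value b^T y* = 35.5.
Strong duality: c^T x* = b^T y*. Confirmed.

35.5


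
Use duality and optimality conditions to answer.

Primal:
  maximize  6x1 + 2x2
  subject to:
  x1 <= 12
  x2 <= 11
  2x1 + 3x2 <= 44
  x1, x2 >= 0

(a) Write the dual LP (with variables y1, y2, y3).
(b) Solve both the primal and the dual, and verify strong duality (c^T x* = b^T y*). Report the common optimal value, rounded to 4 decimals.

The standard primal-dual pair for 'max c^T x s.t. A x <= b, x >= 0' is:
  Dual:  min b^T y  s.t.  A^T y >= c,  y >= 0.

So the dual LP is:
  minimize  12y1 + 11y2 + 44y3
  subject to:
    y1 + 2y3 >= 6
    y2 + 3y3 >= 2
    y1, y2, y3 >= 0

Solving the primal: x* = (12, 6.6667).
  primal value c^T x* = 85.3333.
Solving the dual: y* = (4.6667, 0, 0.6667).
  dual value b^T y* = 85.3333.
Strong duality: c^T x* = b^T y*. Confirmed.

85.3333


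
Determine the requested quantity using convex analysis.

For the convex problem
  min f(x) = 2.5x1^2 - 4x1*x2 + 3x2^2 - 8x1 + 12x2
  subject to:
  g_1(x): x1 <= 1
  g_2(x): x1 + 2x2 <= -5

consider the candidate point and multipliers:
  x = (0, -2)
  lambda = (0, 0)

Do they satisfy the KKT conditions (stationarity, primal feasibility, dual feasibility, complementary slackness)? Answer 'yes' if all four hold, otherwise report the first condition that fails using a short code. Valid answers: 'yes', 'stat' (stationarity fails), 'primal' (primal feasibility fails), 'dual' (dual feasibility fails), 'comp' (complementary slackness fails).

Gradient of f: grad f(x) = Q x + c = (0, 0)
Constraint values g_i(x) = a_i^T x - b_i:
  g_1((0, -2)) = -1
  g_2((0, -2)) = 1
Stationarity residual: grad f(x) + sum_i lambda_i a_i = (0, 0)
  -> stationarity OK
Primal feasibility (all g_i <= 0): FAILS
Dual feasibility (all lambda_i >= 0): OK
Complementary slackness (lambda_i * g_i(x) = 0 for all i): OK

Verdict: the first failing condition is primal_feasibility -> primal.

primal


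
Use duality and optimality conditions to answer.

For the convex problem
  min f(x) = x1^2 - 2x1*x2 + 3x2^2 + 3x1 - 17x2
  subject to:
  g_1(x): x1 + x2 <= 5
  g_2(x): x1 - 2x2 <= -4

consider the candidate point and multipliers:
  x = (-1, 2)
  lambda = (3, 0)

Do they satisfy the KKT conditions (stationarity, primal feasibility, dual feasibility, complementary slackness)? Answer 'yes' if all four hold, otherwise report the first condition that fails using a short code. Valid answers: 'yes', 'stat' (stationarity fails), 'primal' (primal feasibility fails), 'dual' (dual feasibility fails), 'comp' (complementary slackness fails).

Gradient of f: grad f(x) = Q x + c = (-3, -3)
Constraint values g_i(x) = a_i^T x - b_i:
  g_1((-1, 2)) = -4
  g_2((-1, 2)) = -1
Stationarity residual: grad f(x) + sum_i lambda_i a_i = (0, 0)
  -> stationarity OK
Primal feasibility (all g_i <= 0): OK
Dual feasibility (all lambda_i >= 0): OK
Complementary slackness (lambda_i * g_i(x) = 0 for all i): FAILS

Verdict: the first failing condition is complementary_slackness -> comp.

comp


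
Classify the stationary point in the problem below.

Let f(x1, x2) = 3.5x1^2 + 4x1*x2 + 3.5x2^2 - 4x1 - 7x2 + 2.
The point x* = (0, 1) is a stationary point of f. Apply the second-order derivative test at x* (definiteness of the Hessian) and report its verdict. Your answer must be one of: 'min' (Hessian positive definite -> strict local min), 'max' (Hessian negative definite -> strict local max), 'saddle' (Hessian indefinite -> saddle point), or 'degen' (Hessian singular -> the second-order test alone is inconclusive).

Compute the Hessian H = grad^2 f:
  H = [[7, 4], [4, 7]]
Verify stationarity: grad f(x*) = H x* + g = (0, 0).
Eigenvalues of H: 3, 11.
Both eigenvalues > 0, so H is positive definite -> x* is a strict local min.

min


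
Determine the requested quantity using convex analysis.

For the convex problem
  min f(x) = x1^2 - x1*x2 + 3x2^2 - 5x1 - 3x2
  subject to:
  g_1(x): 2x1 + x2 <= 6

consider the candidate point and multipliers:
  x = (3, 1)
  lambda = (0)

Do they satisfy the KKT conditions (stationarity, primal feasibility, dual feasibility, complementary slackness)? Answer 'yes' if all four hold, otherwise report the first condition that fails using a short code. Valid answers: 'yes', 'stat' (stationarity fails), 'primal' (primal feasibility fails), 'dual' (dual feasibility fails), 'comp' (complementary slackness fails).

Gradient of f: grad f(x) = Q x + c = (0, 0)
Constraint values g_i(x) = a_i^T x - b_i:
  g_1((3, 1)) = 1
Stationarity residual: grad f(x) + sum_i lambda_i a_i = (0, 0)
  -> stationarity OK
Primal feasibility (all g_i <= 0): FAILS
Dual feasibility (all lambda_i >= 0): OK
Complementary slackness (lambda_i * g_i(x) = 0 for all i): OK

Verdict: the first failing condition is primal_feasibility -> primal.

primal


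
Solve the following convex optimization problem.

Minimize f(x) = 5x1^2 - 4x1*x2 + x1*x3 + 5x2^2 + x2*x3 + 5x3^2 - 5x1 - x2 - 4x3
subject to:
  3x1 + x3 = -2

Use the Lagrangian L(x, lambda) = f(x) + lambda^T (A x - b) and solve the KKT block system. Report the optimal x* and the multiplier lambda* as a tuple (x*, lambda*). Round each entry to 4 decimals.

Form the Lagrangian:
  L(x, lambda) = (1/2) x^T Q x + c^T x + lambda^T (A x - b)
Stationarity (grad_x L = 0): Q x + c + A^T lambda = 0.
Primal feasibility: A x = b.

This gives the KKT block system:
  [ Q   A^T ] [ x     ]   [-c ]
  [ A    0  ] [ lambda ] = [ b ]

Solving the linear system:
  x*      = (-0.7059, -0.1942, 0.1178)
  lambda* = (3.7217)
  f(x*)   = 5.3479

x* = (-0.7059, -0.1942, 0.1178), lambda* = (3.7217)


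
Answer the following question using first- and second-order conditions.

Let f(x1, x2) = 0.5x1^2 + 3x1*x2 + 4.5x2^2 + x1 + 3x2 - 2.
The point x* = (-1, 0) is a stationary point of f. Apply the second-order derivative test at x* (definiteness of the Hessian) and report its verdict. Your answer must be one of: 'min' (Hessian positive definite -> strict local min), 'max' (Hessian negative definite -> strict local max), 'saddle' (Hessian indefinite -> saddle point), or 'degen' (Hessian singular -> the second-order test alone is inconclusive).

Compute the Hessian H = grad^2 f:
  H = [[1, 3], [3, 9]]
Verify stationarity: grad f(x*) = H x* + g = (0, 0).
Eigenvalues of H: 0, 10.
H has a zero eigenvalue (singular; positive semidefinite but not definite), so H is neither positive definite, negative definite, nor indefinite. The second-order test alone is inconclusive -> degen.
(Indeed, f is constant along the null direction of H through x*, so x* is not a strict local extremum.)

degen


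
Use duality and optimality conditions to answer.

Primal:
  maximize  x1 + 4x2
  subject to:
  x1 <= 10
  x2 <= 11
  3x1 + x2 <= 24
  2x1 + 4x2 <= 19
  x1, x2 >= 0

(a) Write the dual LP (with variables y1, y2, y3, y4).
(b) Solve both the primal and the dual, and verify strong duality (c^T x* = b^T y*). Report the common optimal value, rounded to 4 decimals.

The standard primal-dual pair for 'max c^T x s.t. A x <= b, x >= 0' is:
  Dual:  min b^T y  s.t.  A^T y >= c,  y >= 0.

So the dual LP is:
  minimize  10y1 + 11y2 + 24y3 + 19y4
  subject to:
    y1 + 3y3 + 2y4 >= 1
    y2 + y3 + 4y4 >= 4
    y1, y2, y3, y4 >= 0

Solving the primal: x* = (0, 4.75).
  primal value c^T x* = 19.
Solving the dual: y* = (0, 0, 0, 1).
  dual value b^T y* = 19.
Strong duality: c^T x* = b^T y*. Confirmed.

19


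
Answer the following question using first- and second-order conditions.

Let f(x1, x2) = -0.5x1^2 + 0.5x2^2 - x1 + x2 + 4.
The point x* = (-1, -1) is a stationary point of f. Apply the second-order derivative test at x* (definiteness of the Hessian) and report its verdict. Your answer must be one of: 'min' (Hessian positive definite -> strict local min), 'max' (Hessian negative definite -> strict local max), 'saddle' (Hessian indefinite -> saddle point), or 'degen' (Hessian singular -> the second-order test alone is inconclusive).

Compute the Hessian H = grad^2 f:
  H = [[-1, 0], [0, 1]]
Verify stationarity: grad f(x*) = H x* + g = (0, 0).
Eigenvalues of H: -1, 1.
Eigenvalues have mixed signs, so H is indefinite -> x* is a saddle point.

saddle


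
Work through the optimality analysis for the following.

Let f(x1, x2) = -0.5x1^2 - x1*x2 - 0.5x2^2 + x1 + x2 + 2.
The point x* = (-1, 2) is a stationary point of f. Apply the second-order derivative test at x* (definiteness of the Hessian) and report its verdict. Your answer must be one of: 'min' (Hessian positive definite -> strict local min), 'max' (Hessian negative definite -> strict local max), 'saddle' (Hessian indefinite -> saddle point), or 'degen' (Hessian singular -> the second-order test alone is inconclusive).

Compute the Hessian H = grad^2 f:
  H = [[-1, -1], [-1, -1]]
Verify stationarity: grad f(x*) = H x* + g = (0, 0).
Eigenvalues of H: -2, 0.
H has a zero eigenvalue (singular; negative semidefinite but not definite), so H is neither positive definite, negative definite, nor indefinite. The second-order test alone is inconclusive -> degen.
(Indeed, f is constant along the null direction of H through x*, so x* is not a strict local extremum.)

degen


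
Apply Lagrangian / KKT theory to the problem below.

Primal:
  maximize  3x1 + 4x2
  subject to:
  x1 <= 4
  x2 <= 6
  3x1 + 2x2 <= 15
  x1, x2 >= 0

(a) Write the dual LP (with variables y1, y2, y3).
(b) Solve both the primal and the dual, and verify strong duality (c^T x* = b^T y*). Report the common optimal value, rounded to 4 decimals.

The standard primal-dual pair for 'max c^T x s.t. A x <= b, x >= 0' is:
  Dual:  min b^T y  s.t.  A^T y >= c,  y >= 0.

So the dual LP is:
  minimize  4y1 + 6y2 + 15y3
  subject to:
    y1 + 3y3 >= 3
    y2 + 2y3 >= 4
    y1, y2, y3 >= 0

Solving the primal: x* = (1, 6).
  primal value c^T x* = 27.
Solving the dual: y* = (0, 2, 1).
  dual value b^T y* = 27.
Strong duality: c^T x* = b^T y*. Confirmed.

27


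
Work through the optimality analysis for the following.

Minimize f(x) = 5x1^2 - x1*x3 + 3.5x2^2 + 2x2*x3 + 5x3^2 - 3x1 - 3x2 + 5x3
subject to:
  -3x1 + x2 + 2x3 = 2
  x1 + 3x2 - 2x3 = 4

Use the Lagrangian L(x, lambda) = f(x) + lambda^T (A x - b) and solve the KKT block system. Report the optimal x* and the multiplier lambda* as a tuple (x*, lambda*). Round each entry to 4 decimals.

Form the Lagrangian:
  L(x, lambda) = (1/2) x^T Q x + c^T x + lambda^T (A x - b)
Stationarity (grad_x L = 0): Q x + c + A^T lambda = 0.
Primal feasibility: A x = b.

This gives the KKT block system:
  [ Q   A^T ] [ x     ]   [-c ]
  [ A    0  ] [ lambda ] = [ b ]

Solving the linear system:
  x*      = (-0.5068, 1.2466, -0.3836)
  lambda* = (-2.8014, -0.7192)
  f(x*)   = 2.1712

x* = (-0.5068, 1.2466, -0.3836), lambda* = (-2.8014, -0.7192)


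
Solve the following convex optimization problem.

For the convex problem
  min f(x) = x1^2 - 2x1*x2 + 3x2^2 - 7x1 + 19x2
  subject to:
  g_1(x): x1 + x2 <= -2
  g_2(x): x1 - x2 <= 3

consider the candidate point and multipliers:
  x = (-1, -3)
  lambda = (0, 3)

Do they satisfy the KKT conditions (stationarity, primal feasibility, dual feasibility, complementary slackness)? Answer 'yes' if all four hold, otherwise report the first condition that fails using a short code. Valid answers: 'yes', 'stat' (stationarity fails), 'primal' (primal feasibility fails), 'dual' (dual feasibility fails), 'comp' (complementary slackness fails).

Gradient of f: grad f(x) = Q x + c = (-3, 3)
Constraint values g_i(x) = a_i^T x - b_i:
  g_1((-1, -3)) = -2
  g_2((-1, -3)) = -1
Stationarity residual: grad f(x) + sum_i lambda_i a_i = (0, 0)
  -> stationarity OK
Primal feasibility (all g_i <= 0): OK
Dual feasibility (all lambda_i >= 0): OK
Complementary slackness (lambda_i * g_i(x) = 0 for all i): FAILS

Verdict: the first failing condition is complementary_slackness -> comp.

comp


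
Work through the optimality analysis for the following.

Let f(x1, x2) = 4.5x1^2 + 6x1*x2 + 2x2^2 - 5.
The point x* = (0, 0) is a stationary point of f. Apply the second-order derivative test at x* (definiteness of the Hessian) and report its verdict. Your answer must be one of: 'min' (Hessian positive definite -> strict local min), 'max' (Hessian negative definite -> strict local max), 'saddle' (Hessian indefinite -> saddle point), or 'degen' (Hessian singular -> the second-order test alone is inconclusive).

Compute the Hessian H = grad^2 f:
  H = [[9, 6], [6, 4]]
Verify stationarity: grad f(x*) = H x* + g = (0, 0).
Eigenvalues of H: 0, 13.
H has a zero eigenvalue (singular; positive semidefinite but not definite), so H is neither positive definite, negative definite, nor indefinite. The second-order test alone is inconclusive -> degen.
(Indeed, f is constant along the null direction of H through x*, so x* is not a strict local extremum.)

degen


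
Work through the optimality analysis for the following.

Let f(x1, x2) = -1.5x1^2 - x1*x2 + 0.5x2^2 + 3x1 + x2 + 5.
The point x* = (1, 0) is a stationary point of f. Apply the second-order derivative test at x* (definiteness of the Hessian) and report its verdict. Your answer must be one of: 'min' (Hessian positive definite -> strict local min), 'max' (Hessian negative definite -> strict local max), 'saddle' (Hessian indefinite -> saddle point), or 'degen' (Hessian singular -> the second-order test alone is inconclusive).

Compute the Hessian H = grad^2 f:
  H = [[-3, -1], [-1, 1]]
Verify stationarity: grad f(x*) = H x* + g = (0, 0).
Eigenvalues of H: -3.2361, 1.2361.
Eigenvalues have mixed signs, so H is indefinite -> x* is a saddle point.

saddle


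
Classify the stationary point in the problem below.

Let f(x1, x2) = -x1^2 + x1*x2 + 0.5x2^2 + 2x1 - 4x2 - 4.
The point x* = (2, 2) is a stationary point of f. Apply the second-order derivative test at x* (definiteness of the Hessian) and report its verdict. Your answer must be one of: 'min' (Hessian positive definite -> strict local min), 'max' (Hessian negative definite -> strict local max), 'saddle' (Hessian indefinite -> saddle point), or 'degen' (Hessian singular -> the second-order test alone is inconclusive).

Compute the Hessian H = grad^2 f:
  H = [[-2, 1], [1, 1]]
Verify stationarity: grad f(x*) = H x* + g = (0, 0).
Eigenvalues of H: -2.3028, 1.3028.
Eigenvalues have mixed signs, so H is indefinite -> x* is a saddle point.

saddle


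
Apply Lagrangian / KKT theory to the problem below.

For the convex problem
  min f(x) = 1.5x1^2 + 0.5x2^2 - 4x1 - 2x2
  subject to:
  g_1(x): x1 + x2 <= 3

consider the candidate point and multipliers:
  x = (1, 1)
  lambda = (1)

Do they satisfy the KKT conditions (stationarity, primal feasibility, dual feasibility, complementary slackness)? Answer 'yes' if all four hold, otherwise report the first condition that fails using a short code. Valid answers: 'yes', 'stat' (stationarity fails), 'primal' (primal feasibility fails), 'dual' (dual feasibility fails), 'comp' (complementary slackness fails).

Gradient of f: grad f(x) = Q x + c = (-1, -1)
Constraint values g_i(x) = a_i^T x - b_i:
  g_1((1, 1)) = -1
Stationarity residual: grad f(x) + sum_i lambda_i a_i = (0, 0)
  -> stationarity OK
Primal feasibility (all g_i <= 0): OK
Dual feasibility (all lambda_i >= 0): OK
Complementary slackness (lambda_i * g_i(x) = 0 for all i): FAILS

Verdict: the first failing condition is complementary_slackness -> comp.

comp


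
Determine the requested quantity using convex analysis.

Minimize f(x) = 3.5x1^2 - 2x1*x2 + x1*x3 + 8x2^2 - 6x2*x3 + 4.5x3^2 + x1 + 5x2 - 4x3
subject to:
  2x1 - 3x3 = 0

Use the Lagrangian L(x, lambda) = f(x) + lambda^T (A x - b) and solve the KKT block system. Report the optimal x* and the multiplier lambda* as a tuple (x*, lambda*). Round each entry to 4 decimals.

Form the Lagrangian:
  L(x, lambda) = (1/2) x^T Q x + c^T x + lambda^T (A x - b)
Stationarity (grad_x L = 0): Q x + c + A^T lambda = 0.
Primal feasibility: A x = b.

This gives the KKT block system:
  [ Q   A^T ] [ x     ]   [-c ]
  [ A    0  ] [ lambda ] = [ b ]

Solving the linear system:
  x*      = (-0.0207, -0.3202, -0.0138)
  lambda* = (-0.741)
  f(x*)   = -0.7834

x* = (-0.0207, -0.3202, -0.0138), lambda* = (-0.741)


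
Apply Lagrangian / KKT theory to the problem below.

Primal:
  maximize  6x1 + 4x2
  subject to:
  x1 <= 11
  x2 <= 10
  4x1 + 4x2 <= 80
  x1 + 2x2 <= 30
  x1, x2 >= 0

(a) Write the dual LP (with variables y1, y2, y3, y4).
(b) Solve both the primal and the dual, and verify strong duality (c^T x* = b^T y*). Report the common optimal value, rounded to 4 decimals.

The standard primal-dual pair for 'max c^T x s.t. A x <= b, x >= 0' is:
  Dual:  min b^T y  s.t.  A^T y >= c,  y >= 0.

So the dual LP is:
  minimize  11y1 + 10y2 + 80y3 + 30y4
  subject to:
    y1 + 4y3 + y4 >= 6
    y2 + 4y3 + 2y4 >= 4
    y1, y2, y3, y4 >= 0

Solving the primal: x* = (11, 9).
  primal value c^T x* = 102.
Solving the dual: y* = (2, 0, 1, 0).
  dual value b^T y* = 102.
Strong duality: c^T x* = b^T y*. Confirmed.

102


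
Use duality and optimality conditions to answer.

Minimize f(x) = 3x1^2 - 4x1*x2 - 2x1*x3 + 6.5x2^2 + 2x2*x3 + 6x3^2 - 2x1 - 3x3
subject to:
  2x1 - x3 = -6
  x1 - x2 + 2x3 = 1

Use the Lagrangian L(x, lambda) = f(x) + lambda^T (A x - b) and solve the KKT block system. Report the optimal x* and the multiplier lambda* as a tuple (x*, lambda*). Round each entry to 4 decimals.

Form the Lagrangian:
  L(x, lambda) = (1/2) x^T Q x + c^T x + lambda^T (A x - b)
Stationarity (grad_x L = 0): Q x + c + A^T lambda = 0.
Primal feasibility: A x = b.

This gives the KKT block system:
  [ Q   A^T ] [ x     ]   [-c ]
  [ A    0  ] [ lambda ] = [ b ]

Solving the linear system:
  x*      = (-2.4232, -1.1159, 1.1536)
  lambda* = (8.4447, -2.5067)
  f(x*)   = 27.2803

x* = (-2.4232, -1.1159, 1.1536), lambda* = (8.4447, -2.5067)


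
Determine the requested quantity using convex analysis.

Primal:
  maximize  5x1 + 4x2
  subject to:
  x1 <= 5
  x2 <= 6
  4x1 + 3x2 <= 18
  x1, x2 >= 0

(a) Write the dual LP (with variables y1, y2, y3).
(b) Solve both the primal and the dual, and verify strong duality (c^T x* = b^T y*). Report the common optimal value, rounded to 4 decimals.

The standard primal-dual pair for 'max c^T x s.t. A x <= b, x >= 0' is:
  Dual:  min b^T y  s.t.  A^T y >= c,  y >= 0.

So the dual LP is:
  minimize  5y1 + 6y2 + 18y3
  subject to:
    y1 + 4y3 >= 5
    y2 + 3y3 >= 4
    y1, y2, y3 >= 0

Solving the primal: x* = (0, 6).
  primal value c^T x* = 24.
Solving the dual: y* = (0, 0.25, 1.25).
  dual value b^T y* = 24.
Strong duality: c^T x* = b^T y*. Confirmed.

24


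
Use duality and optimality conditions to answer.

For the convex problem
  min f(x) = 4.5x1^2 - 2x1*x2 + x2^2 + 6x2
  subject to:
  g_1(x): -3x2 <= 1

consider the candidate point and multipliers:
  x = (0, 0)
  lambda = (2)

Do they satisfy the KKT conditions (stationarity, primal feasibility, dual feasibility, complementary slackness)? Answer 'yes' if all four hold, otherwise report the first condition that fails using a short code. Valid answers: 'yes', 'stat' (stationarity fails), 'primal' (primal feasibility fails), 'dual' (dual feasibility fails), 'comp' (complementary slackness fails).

Gradient of f: grad f(x) = Q x + c = (0, 6)
Constraint values g_i(x) = a_i^T x - b_i:
  g_1((0, 0)) = -1
Stationarity residual: grad f(x) + sum_i lambda_i a_i = (0, 0)
  -> stationarity OK
Primal feasibility (all g_i <= 0): OK
Dual feasibility (all lambda_i >= 0): OK
Complementary slackness (lambda_i * g_i(x) = 0 for all i): FAILS

Verdict: the first failing condition is complementary_slackness -> comp.

comp


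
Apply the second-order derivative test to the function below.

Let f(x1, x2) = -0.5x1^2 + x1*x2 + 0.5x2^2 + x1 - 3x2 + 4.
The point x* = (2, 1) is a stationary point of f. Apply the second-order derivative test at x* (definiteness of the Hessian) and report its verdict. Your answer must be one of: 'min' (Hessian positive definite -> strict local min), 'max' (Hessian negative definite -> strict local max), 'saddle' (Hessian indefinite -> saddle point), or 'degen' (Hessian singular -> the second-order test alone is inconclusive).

Compute the Hessian H = grad^2 f:
  H = [[-1, 1], [1, 1]]
Verify stationarity: grad f(x*) = H x* + g = (0, 0).
Eigenvalues of H: -1.4142, 1.4142.
Eigenvalues have mixed signs, so H is indefinite -> x* is a saddle point.

saddle


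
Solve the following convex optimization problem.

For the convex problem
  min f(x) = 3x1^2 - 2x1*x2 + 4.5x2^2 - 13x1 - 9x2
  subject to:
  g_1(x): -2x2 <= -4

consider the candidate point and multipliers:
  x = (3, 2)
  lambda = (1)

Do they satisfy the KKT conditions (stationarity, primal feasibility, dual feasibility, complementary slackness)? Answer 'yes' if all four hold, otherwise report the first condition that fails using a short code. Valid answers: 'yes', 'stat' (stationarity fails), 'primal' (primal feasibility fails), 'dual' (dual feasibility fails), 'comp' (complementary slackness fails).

Gradient of f: grad f(x) = Q x + c = (1, 3)
Constraint values g_i(x) = a_i^T x - b_i:
  g_1((3, 2)) = 0
Stationarity residual: grad f(x) + sum_i lambda_i a_i = (1, 1)
  -> stationarity FAILS
Primal feasibility (all g_i <= 0): OK
Dual feasibility (all lambda_i >= 0): OK
Complementary slackness (lambda_i * g_i(x) = 0 for all i): OK

Verdict: the first failing condition is stationarity -> stat.

stat


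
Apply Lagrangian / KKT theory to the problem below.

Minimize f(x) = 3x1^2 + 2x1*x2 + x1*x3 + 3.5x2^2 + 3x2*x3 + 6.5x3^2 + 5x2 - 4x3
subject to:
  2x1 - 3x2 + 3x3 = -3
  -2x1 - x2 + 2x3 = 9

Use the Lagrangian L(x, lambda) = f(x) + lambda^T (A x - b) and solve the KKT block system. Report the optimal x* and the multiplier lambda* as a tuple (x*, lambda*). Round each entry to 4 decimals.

Form the Lagrangian:
  L(x, lambda) = (1/2) x^T Q x + c^T x + lambda^T (A x - b)
Stationarity (grad_x L = 0): Q x + c + A^T lambda = 0.
Primal feasibility: A x = b.

This gives the KKT block system:
  [ Q   A^T ] [ x     ]   [-c ]
  [ A    0  ] [ lambda ] = [ b ]

Solving the linear system:
  x*      = (-3.3411, -0.137, 1.0904)
  lambda* = (2.5613, -7.0537)
  f(x*)   = 33.0604

x* = (-3.3411, -0.137, 1.0904), lambda* = (2.5613, -7.0537)


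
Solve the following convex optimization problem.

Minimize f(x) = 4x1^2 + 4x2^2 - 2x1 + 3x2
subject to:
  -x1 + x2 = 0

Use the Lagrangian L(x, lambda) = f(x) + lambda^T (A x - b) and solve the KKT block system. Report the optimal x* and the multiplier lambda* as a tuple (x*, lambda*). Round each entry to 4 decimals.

Form the Lagrangian:
  L(x, lambda) = (1/2) x^T Q x + c^T x + lambda^T (A x - b)
Stationarity (grad_x L = 0): Q x + c + A^T lambda = 0.
Primal feasibility: A x = b.

This gives the KKT block system:
  [ Q   A^T ] [ x     ]   [-c ]
  [ A    0  ] [ lambda ] = [ b ]

Solving the linear system:
  x*      = (-0.0625, -0.0625)
  lambda* = (-2.5)
  f(x*)   = -0.0312

x* = (-0.0625, -0.0625), lambda* = (-2.5)


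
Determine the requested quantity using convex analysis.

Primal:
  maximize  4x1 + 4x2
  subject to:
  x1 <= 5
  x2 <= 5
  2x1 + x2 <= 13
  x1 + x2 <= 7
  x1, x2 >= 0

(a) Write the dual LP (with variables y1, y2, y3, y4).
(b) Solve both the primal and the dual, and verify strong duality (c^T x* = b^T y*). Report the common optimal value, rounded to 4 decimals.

The standard primal-dual pair for 'max c^T x s.t. A x <= b, x >= 0' is:
  Dual:  min b^T y  s.t.  A^T y >= c,  y >= 0.

So the dual LP is:
  minimize  5y1 + 5y2 + 13y3 + 7y4
  subject to:
    y1 + 2y3 + y4 >= 4
    y2 + y3 + y4 >= 4
    y1, y2, y3, y4 >= 0

Solving the primal: x* = (5, 2).
  primal value c^T x* = 28.
Solving the dual: y* = (0, 0, 0, 4).
  dual value b^T y* = 28.
Strong duality: c^T x* = b^T y*. Confirmed.

28


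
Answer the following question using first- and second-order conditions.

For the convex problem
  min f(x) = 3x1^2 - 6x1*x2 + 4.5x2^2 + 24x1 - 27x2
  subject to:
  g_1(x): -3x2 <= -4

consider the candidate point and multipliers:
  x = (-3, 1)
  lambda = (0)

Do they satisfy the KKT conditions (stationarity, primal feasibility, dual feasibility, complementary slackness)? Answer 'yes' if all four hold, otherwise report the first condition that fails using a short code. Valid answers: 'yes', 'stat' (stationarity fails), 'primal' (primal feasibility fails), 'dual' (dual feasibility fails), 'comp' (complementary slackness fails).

Gradient of f: grad f(x) = Q x + c = (0, 0)
Constraint values g_i(x) = a_i^T x - b_i:
  g_1((-3, 1)) = 1
Stationarity residual: grad f(x) + sum_i lambda_i a_i = (0, 0)
  -> stationarity OK
Primal feasibility (all g_i <= 0): FAILS
Dual feasibility (all lambda_i >= 0): OK
Complementary slackness (lambda_i * g_i(x) = 0 for all i): OK

Verdict: the first failing condition is primal_feasibility -> primal.

primal


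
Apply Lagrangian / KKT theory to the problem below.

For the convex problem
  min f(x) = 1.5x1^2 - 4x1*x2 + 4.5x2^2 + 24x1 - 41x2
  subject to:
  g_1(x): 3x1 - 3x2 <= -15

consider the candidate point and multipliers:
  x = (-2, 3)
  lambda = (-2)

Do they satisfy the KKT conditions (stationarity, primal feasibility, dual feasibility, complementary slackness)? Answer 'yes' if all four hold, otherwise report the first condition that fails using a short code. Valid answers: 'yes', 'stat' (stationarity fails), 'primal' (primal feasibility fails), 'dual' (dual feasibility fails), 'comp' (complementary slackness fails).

Gradient of f: grad f(x) = Q x + c = (6, -6)
Constraint values g_i(x) = a_i^T x - b_i:
  g_1((-2, 3)) = 0
Stationarity residual: grad f(x) + sum_i lambda_i a_i = (0, 0)
  -> stationarity OK
Primal feasibility (all g_i <= 0): OK
Dual feasibility (all lambda_i >= 0): FAILS
Complementary slackness (lambda_i * g_i(x) = 0 for all i): OK

Verdict: the first failing condition is dual_feasibility -> dual.

dual


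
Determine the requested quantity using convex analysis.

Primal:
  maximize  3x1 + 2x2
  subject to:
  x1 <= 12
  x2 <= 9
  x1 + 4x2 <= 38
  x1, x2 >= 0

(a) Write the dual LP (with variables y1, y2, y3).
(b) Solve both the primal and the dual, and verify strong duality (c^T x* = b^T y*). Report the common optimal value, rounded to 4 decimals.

The standard primal-dual pair for 'max c^T x s.t. A x <= b, x >= 0' is:
  Dual:  min b^T y  s.t.  A^T y >= c,  y >= 0.

So the dual LP is:
  minimize  12y1 + 9y2 + 38y3
  subject to:
    y1 + y3 >= 3
    y2 + 4y3 >= 2
    y1, y2, y3 >= 0

Solving the primal: x* = (12, 6.5).
  primal value c^T x* = 49.
Solving the dual: y* = (2.5, 0, 0.5).
  dual value b^T y* = 49.
Strong duality: c^T x* = b^T y*. Confirmed.

49


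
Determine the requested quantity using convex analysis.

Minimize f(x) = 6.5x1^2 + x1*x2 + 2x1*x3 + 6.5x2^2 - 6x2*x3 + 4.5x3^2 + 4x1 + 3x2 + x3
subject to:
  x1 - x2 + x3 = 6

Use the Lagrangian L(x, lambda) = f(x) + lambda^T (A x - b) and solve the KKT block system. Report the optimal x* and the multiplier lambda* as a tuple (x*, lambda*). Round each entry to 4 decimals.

Form the Lagrangian:
  L(x, lambda) = (1/2) x^T Q x + c^T x + lambda^T (A x - b)
Stationarity (grad_x L = 0): Q x + c + A^T lambda = 0.
Primal feasibility: A x = b.

This gives the KKT block system:
  [ Q   A^T ] [ x     ]   [-c ]
  [ A    0  ] [ lambda ] = [ b ]

Solving the linear system:
  x*      = (2.1667, -2.2, 1.6333)
  lambda* = (-33.2333)
  f(x*)   = 101.55

x* = (2.1667, -2.2, 1.6333), lambda* = (-33.2333)


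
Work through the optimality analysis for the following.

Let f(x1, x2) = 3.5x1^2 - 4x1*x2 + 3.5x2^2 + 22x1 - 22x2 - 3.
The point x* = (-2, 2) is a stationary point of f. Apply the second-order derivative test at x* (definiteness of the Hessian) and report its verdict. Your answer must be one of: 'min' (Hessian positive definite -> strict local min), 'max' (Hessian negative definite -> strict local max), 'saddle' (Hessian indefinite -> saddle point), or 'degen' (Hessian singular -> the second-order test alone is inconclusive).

Compute the Hessian H = grad^2 f:
  H = [[7, -4], [-4, 7]]
Verify stationarity: grad f(x*) = H x* + g = (0, 0).
Eigenvalues of H: 3, 11.
Both eigenvalues > 0, so H is positive definite -> x* is a strict local min.

min


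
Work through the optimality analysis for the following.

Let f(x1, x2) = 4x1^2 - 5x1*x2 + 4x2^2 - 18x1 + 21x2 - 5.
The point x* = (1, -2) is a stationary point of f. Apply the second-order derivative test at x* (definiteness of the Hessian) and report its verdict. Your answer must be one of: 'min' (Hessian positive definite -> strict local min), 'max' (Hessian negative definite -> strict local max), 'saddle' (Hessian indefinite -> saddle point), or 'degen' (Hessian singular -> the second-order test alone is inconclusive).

Compute the Hessian H = grad^2 f:
  H = [[8, -5], [-5, 8]]
Verify stationarity: grad f(x*) = H x* + g = (0, 0).
Eigenvalues of H: 3, 13.
Both eigenvalues > 0, so H is positive definite -> x* is a strict local min.

min


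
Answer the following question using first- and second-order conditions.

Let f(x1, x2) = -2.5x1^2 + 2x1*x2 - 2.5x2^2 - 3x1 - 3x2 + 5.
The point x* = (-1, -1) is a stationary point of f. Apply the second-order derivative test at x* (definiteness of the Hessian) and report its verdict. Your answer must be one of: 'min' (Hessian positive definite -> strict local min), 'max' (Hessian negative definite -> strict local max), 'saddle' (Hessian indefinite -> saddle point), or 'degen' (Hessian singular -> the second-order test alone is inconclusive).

Compute the Hessian H = grad^2 f:
  H = [[-5, 2], [2, -5]]
Verify stationarity: grad f(x*) = H x* + g = (0, 0).
Eigenvalues of H: -7, -3.
Both eigenvalues < 0, so H is negative definite -> x* is a strict local max.

max


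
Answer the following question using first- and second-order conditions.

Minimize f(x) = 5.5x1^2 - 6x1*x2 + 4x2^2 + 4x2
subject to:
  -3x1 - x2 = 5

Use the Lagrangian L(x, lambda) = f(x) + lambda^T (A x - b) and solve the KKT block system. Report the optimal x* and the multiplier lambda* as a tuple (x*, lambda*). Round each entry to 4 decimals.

Form the Lagrangian:
  L(x, lambda) = (1/2) x^T Q x + c^T x + lambda^T (A x - b)
Stationarity (grad_x L = 0): Q x + c + A^T lambda = 0.
Primal feasibility: A x = b.

This gives the KKT block system:
  [ Q   A^T ] [ x     ]   [-c ]
  [ A    0  ] [ lambda ] = [ b ]

Solving the linear system:
  x*      = (-1.1597, -1.521)
  lambda* = (-1.2101)
  f(x*)   = -0.0168

x* = (-1.1597, -1.521), lambda* = (-1.2101)


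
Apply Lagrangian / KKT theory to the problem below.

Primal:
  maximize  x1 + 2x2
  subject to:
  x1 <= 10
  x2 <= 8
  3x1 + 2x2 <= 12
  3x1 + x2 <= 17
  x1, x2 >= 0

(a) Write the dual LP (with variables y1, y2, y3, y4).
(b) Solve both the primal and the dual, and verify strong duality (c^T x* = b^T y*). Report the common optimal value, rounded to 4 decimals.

The standard primal-dual pair for 'max c^T x s.t. A x <= b, x >= 0' is:
  Dual:  min b^T y  s.t.  A^T y >= c,  y >= 0.

So the dual LP is:
  minimize  10y1 + 8y2 + 12y3 + 17y4
  subject to:
    y1 + 3y3 + 3y4 >= 1
    y2 + 2y3 + y4 >= 2
    y1, y2, y3, y4 >= 0

Solving the primal: x* = (0, 6).
  primal value c^T x* = 12.
Solving the dual: y* = (0, 0, 1, 0).
  dual value b^T y* = 12.
Strong duality: c^T x* = b^T y*. Confirmed.

12
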